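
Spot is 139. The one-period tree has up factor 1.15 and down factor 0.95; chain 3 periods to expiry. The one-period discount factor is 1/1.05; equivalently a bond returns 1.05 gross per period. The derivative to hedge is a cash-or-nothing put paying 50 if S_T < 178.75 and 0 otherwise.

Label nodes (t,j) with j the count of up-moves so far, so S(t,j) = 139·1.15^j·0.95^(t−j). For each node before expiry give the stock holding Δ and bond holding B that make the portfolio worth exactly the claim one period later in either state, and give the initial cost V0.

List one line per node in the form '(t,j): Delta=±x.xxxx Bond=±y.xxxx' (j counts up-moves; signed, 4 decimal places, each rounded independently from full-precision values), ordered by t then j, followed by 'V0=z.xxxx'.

Under the risk-neutral measure, an up-move has probability p* = (R−d)/(u−d) = 0.5000 and values discount at R = 1.05.
Terminal values V(3,·): V(3,0)=50.0000, V(3,1)=50.0000, V(3,2)=50.0000, V(3,3)=0.0000
  t=2,j=0: stock 125.4475 → up 144.2646 (V=50.0000), down 119.1751 (V=50.0000). Price 47.6190; hedge Δ=0.0000, bond B=47.6190.
  t=2,j=1: stock 151.8575 → up 174.6361 (V=50.0000), down 144.2646 (V=50.0000). Price 47.6190; hedge Δ=0.0000, bond B=47.6190.
  t=2,j=2: stock 183.8275 → up 211.4016 (V=0.0000), down 174.6361 (V=50.0000). Price 23.8095; hedge Δ=-1.3600, bond B=273.8095.
  t=1,j=0: stock 132.0500 → up 151.8575 (V=47.6190), down 125.4475 (V=47.6190). Price 45.3515; hedge Δ=0.0000, bond B=45.3515.
  t=1,j=1: stock 159.8500 → up 183.8275 (V=23.8095), down 151.8575 (V=47.6190). Price 34.0136; hedge Δ=-0.7447, bond B=153.0612.
  t=0,j=0: stock 139.0000 → up 159.8500 (V=34.0136), down 132.0500 (V=45.3515). Price 37.7929; hedge Δ=-0.4078, bond B=94.4822.
Self-financing check: at every node Δ·S+B equals the discounted successor values.

(0,0): Delta=-0.4078 Bond=94.4822
(1,0): Delta=0.0000 Bond=45.3515
(1,1): Delta=-0.7447 Bond=153.0612
(2,0): Delta=0.0000 Bond=47.6190
(2,1): Delta=0.0000 Bond=47.6190
(2,2): Delta=-1.3600 Bond=273.8095
V0=37.7929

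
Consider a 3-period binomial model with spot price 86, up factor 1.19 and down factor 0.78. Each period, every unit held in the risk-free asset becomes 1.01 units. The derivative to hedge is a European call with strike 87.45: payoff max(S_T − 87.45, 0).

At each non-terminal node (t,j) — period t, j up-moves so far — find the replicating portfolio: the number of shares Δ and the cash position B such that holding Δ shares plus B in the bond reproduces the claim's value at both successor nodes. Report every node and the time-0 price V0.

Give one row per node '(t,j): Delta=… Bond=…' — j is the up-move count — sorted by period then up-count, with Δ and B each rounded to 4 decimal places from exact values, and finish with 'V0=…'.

Risk-neutral probability p* = (R−d)/(u−d) = (1.01−0.78)/(1.19−0.78) = 0.5610.
Payoff layer (t=3): V(3,0)=0.0000, V(3,1)=0.0000, V(3,2)=7.5420, V(3,3)=57.4737
  t=2,j=0: stock 52.3224 → up 62.2637 (V=0.0000), down 40.8115 (V=0.0000). Price 0.0000; hedge Δ=0.0000, bond B=0.0000.
  t=2,j=1: stock 79.8252 → up 94.9920 (V=7.5420), down 62.2637 (V=0.0000). Price 4.1890; hedge Δ=0.2304, bond B=-14.2061.
  t=2,j=2: stock 121.7846 → up 144.9237 (V=57.4737), down 94.9920 (V=7.5420). Price 35.2004; hedge Δ=1.0000, bond B=-86.5842.
  t=1,j=0: stock 67.0800 → up 79.8252 (V=4.1890), down 52.3224 (V=0.0000). Price 2.3266; hedge Δ=0.1523, bond B=-7.8904.
  t=1,j=1: stock 102.3400 → up 121.7846 (V=35.2004), down 79.8252 (V=4.1890). Price 21.3719; hedge Δ=0.7391, bond B=-54.2658.
  t=0,j=0: stock 86.0000 → up 102.3400 (V=21.3719), down 67.0800 (V=2.3266). Price 12.8818; hedge Δ=0.5401, bond B=-33.5701.
Root portfolio cost Δ·86+B reproduces V0=12.8818.

(0,0): Delta=0.5401 Bond=-33.5701
(1,0): Delta=0.1523 Bond=-7.8904
(1,1): Delta=0.7391 Bond=-54.2658
(2,0): Delta=0.0000 Bond=0.0000
(2,1): Delta=0.2304 Bond=-14.2061
(2,2): Delta=1.0000 Bond=-86.5842
V0=12.8818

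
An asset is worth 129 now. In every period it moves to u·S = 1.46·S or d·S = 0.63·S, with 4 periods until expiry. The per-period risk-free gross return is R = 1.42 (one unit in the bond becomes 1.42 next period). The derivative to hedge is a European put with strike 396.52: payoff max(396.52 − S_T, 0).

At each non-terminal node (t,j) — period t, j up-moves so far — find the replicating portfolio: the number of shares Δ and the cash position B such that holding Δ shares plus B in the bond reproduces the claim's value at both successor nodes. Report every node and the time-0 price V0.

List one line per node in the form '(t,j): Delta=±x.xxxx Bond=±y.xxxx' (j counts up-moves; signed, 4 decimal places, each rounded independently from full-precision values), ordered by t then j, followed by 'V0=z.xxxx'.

Under the risk-neutral measure, an up-move has probability p* = (R−d)/(u−d) = 0.9518 and values discount at R = 1.42.
At expiry t=4: V(4,0)=376.1987, V(4,1)=349.4261, V(4,2)=287.3819, V(4,3)=143.5967, V(4,4)=0.0000
  t=3,j=0: stock 32.2561 → up 47.0939 (V=349.4261), down 20.3213 (V=376.1987). Price 246.9834; hedge Δ=-1.0000, bond B=279.2394.
  t=3,j=1: stock 74.7521 → up 109.1381 (V=287.3819), down 47.0939 (V=349.4261). Price 204.4873; hedge Δ=-1.0000, bond B=279.2394.
  t=3,j=2: stock 173.2351 → up 252.9233 (V=143.5967), down 109.1381 (V=287.3819). Price 106.0043; hedge Δ=-1.0000, bond B=279.2394.
  t=3,j=3: stock 401.4655 → up 586.1397 (V=0.0000), down 252.9233 (V=143.5967). Price 4.8735; hedge Δ=-0.4309, bond B=177.8815.
  t=2,j=0: stock 51.2001 → up 74.7521 (V=204.4873), down 32.2561 (V=246.9834). Price 145.4474; hedge Δ=-1.0000, bond B=196.6475.
  t=2,j=1: stock 118.6542 → up 173.2351 (V=106.0043), down 74.7521 (V=204.4873). Price 77.9933; hedge Δ=-1.0000, bond B=196.6475.
  t=2,j=2: stock 274.9764 → up 401.4655 (V=4.8735), down 173.2351 (V=106.0043). Price 6.8643; hedge Δ=-0.4431, bond B=128.7086.
  t=1,j=0: stock 81.2700 → up 118.6542 (V=77.9933), down 51.2001 (V=145.4474). Price 57.2141; hedge Δ=-1.0000, bond B=138.4841.
  t=1,j=1: stock 188.3400 → up 274.9764 (V=6.8643), down 118.6542 (V=77.9933). Price 7.2480; hedge Δ=-0.4550, bond B=92.9456.
  t=0,j=0: stock 129.0000 → up 188.3400 (V=7.2480), down 81.2700 (V=57.2141). Price 6.8000; hedge Δ=-0.4667, bond B=67.0002.
Root portfolio cost Δ·129+B reproduces V0=6.8000.

(0,0): Delta=-0.4667 Bond=67.0002
(1,0): Delta=-1.0000 Bond=138.4841
(1,1): Delta=-0.4550 Bond=92.9456
(2,0): Delta=-1.0000 Bond=196.6475
(2,1): Delta=-1.0000 Bond=196.6475
(2,2): Delta=-0.4431 Bond=128.7086
(3,0): Delta=-1.0000 Bond=279.2394
(3,1): Delta=-1.0000 Bond=279.2394
(3,2): Delta=-1.0000 Bond=279.2394
(3,3): Delta=-0.4309 Bond=177.8815
V0=6.8000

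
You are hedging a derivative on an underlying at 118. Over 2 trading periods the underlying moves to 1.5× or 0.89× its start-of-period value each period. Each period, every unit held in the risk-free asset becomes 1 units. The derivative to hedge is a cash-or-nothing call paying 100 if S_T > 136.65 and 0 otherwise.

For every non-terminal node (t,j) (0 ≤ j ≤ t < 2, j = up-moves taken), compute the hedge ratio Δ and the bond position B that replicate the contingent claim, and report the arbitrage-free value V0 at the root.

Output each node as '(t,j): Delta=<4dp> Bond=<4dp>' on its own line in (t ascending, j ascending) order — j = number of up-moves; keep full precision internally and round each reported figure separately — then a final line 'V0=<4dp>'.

Since d<R<u, set p* = (R−d)/(u−d) = 0.1803; price each node as the discounted p*-expectation of its children.
Terminal values V(2,·): V(2,0)=0.0000, V(2,1)=100.0000, V(2,2)=100.0000
Node (1,0) S=105.0200: V=(p*·100.0000+(1−p*)·0.0000)/1=18.0328; Δ=(100.0000−0.0000)/(157.5300−93.4678)=1.5610; B=V−Δ·S=-145.9016
Node (1,1) S=177.0000: V=(p*·100.0000+(1−p*)·100.0000)/1=100.0000; Δ=(100.0000−100.0000)/(265.5000−157.5300)=0.0000; B=V−Δ·S=100.0000
Node (0,0) S=118.0000: V=(p*·100.0000+(1−p*)·18.0328)/1=32.8138; Δ=(100.0000−18.0328)/(177.0000−105.0200)=1.1387; B=V−Δ·S=-101.5587
Check: Δ(0,0)·S0 + B(0,0) = 32.8138 = V0.

(0,0): Delta=1.1387 Bond=-101.5587
(1,0): Delta=1.5610 Bond=-145.9016
(1,1): Delta=0.0000 Bond=100.0000
V0=32.8138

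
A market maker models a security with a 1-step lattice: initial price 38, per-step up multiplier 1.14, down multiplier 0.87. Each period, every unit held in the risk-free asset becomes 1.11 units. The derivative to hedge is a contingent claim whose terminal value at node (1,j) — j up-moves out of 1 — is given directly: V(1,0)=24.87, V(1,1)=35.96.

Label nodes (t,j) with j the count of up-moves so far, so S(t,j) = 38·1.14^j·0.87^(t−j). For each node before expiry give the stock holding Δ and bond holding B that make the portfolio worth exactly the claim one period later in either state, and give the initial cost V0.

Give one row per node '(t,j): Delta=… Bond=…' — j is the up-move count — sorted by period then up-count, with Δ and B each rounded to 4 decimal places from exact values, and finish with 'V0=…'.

Since d<R<u, set p* = (R−d)/(u−d) = 0.8889; price each node as the discounted p*-expectation of its children.
Terminal values V(1,·): V(1,0)=24.8700, V(1,1)=35.9600
Node (0,0) S=38.0000: V=(p*·35.9600+(1−p*)·24.8700)/1.11=31.2863; Δ=(35.9600−24.8700)/(43.3200−33.0600)=1.0809; B=V−Δ·S=-9.7878
The time-0 hedge costs 31.2863, which is the no-arbitrage price.

(0,0): Delta=1.0809 Bond=-9.7878
V0=31.2863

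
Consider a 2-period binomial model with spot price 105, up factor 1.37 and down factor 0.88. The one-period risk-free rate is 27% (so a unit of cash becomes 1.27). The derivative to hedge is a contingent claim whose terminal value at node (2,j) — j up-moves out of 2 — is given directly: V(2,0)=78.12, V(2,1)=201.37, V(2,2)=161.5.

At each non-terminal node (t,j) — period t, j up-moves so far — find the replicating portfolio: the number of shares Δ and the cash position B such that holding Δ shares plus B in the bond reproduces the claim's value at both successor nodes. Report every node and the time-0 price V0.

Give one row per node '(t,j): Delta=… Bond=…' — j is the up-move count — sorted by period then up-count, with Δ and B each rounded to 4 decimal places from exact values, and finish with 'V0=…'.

Under the risk-neutral measure, an up-move has probability p* = (R−d)/(u−d) = 0.7959 and values discount at R = 1.27.
Terminal values V(2,·): V(2,0)=78.1200, V(2,1)=201.3700, V(2,2)=161.5000
Node (1,0) S=92.4000: V=(p*·201.3700+(1−p*)·78.1200)/1.27=138.7535; Δ=(201.3700−78.1200)/(126.5880−81.3120)=2.7222; B=V−Δ·S=-112.7771
Node (1,1) S=143.8500: V=(p*·161.5000+(1−p*)·201.3700)/1.27=133.5722; Δ=(161.5000−201.3700)/(197.0745−126.5880)=-0.5656; B=V−Δ·S=214.9396
Node (0,0) S=105.0000: V=(p*·133.5722+(1−p*)·138.7535)/1.27=106.0076; Δ=(133.5722−138.7535)/(143.8500−92.4000)=-0.1007; B=V−Δ·S=116.5816
The time-0 hedge costs 106.0076, which is the no-arbitrage price.

(0,0): Delta=-0.1007 Bond=116.5816
(1,0): Delta=2.7222 Bond=-112.7771
(1,1): Delta=-0.5656 Bond=214.9396
V0=106.0076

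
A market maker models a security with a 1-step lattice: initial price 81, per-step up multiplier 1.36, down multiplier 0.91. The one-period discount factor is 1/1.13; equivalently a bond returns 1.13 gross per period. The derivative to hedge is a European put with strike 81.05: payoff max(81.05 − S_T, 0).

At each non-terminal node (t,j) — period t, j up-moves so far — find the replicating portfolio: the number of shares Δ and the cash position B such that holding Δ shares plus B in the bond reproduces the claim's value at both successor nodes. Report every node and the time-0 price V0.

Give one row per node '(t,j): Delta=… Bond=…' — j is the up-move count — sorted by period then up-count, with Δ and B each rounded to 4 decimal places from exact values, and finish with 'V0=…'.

Under the risk-neutral measure, an up-move has probability p* = (R−d)/(u−d) = 0.4889 and values discount at R = 1.13.
At expiry t=1: V(1,0)=7.3400, V(1,1)=0.0000
(0,0): S=81.0000. Δ = (V_up−V_dn)/(S_up−S_dn) = (0.0000−7.3400)/(110.1600−73.7100) = -0.2014. V = [p*·0.0000 + (1−p*)·7.3400]/1.13 = 3.3200. B = V − Δ·S = 19.6311.
The time-0 hedge costs 3.3200, which is the no-arbitrage price.

(0,0): Delta=-0.2014 Bond=19.6311
V0=3.3200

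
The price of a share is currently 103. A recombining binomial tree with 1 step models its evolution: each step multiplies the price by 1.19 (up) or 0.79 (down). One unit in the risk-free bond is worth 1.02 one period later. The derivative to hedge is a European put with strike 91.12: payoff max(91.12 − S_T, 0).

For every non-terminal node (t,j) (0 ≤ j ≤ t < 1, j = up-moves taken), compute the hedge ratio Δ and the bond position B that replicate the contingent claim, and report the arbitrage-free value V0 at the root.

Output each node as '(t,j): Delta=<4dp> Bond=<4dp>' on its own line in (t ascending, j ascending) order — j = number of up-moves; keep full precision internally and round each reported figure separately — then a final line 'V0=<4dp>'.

Since d<R<u, set p* = (R−d)/(u−d) = 0.5750; price each node as the discounted p*-expectation of its children.
At expiry t=1: V(1,0)=9.7500, V(1,1)=0.0000
  t=0,j=0: stock 103.0000 → up 122.5700 (V=0.0000), down 81.3700 (V=9.7500). Price 4.0625; hedge Δ=-0.2367, bond B=28.4375.
Check: Δ(0,0)·S0 + B(0,0) = 4.0625 = V0.

(0,0): Delta=-0.2367 Bond=28.4375
V0=4.0625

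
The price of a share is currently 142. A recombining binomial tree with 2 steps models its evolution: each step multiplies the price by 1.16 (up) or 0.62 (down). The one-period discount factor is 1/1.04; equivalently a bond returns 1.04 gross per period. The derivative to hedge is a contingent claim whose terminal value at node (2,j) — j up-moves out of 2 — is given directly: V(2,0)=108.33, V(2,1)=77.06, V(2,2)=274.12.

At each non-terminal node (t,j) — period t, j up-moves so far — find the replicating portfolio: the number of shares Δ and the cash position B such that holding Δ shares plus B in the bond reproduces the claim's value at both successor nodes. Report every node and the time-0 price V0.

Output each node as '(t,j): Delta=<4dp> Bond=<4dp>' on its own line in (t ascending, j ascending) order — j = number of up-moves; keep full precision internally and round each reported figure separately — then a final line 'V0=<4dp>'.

(0,0): Delta=1.8348 Bond=-77.6518
(1,0): Delta=-0.6577 Bond=138.6852
(1,1): Delta=2.2154 Bond=-143.4558
V0=182.8895

The replicating-portfolio and risk-neutral prices coincide; use p* = (1.04−0.62)/(1.16−0.62) = 0.7778 for the latter.
Terminal payoffs: V(2,0)=108.3300, V(2,1)=77.0600, V(2,2)=274.1200
  t=1,j=0: stock 88.0400 → up 102.1264 (V=77.0600), down 54.5848 (V=108.3300). Price 80.7778; hedge Δ=-0.6577, bond B=138.6852.
  t=1,j=1: stock 164.7200 → up 191.0752 (V=274.1200), down 102.1264 (V=77.0600). Price 221.4701; hedge Δ=2.2154, bond B=-143.4558.
  t=0,j=0: stock 142.0000 → up 164.7200 (V=221.4701), down 88.0400 (V=80.7778). Price 182.8895; hedge Δ=1.8348, bond B=-77.6518.
Self-financing check: at every node Δ·S+B equals the discounted successor values.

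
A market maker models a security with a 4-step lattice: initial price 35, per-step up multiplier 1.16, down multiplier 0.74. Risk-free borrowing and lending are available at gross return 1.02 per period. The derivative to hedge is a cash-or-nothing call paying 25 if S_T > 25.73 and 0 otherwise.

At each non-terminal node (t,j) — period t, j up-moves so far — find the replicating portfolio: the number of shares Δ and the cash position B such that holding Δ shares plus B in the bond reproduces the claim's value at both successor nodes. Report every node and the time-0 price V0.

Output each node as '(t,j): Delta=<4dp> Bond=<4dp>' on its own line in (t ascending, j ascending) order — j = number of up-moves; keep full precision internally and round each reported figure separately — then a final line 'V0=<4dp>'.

(0,0): Delta=0.3561 Bond=8.0653
(1,0): Delta=0.9818 Bond=-7.9773
(1,1): Delta=0.1566 Bond=16.3286
(2,0): Delta=2.0299 Bond=-28.2248
(2,1): Delta=0.6475 Bond=1.9071
(2,2): Delta=0.0000 Bond=24.0292
(3,0): Delta=0.0000 Bond=0.0000
(3,1): Delta=2.6773 Bond=-43.1839
(3,2): Delta=0.0000 Bond=24.5098
(3,3): Delta=0.0000 Bond=24.5098
V0=20.5299

No-arbitrage ⇒ martingale measure with p* = (R−d)/(u−d) = 0.6667.
At expiry t=4: V(4,0)=0.0000, V(4,1)=0.0000, V(4,2)=25.0000, V(4,3)=25.0000, V(4,4)=25.0000
(3,0): S=14.1828. Δ = (V_up−V_dn)/(S_up−S_dn) = (0.0000−0.0000)/(16.4521−10.4953) = 0.0000. V = [p*·0.0000 + (1−p*)·0.0000]/1.02 = 0.0000. B = V − Δ·S = 0.0000.
(3,1): S=22.2326. Δ = (V_up−V_dn)/(S_up−S_dn) = (25.0000−0.0000)/(25.7898−16.4521) = 2.6773. V = [p*·25.0000 + (1−p*)·0.0000]/1.02 = 16.3399. B = V − Δ·S = -43.1839.
(3,2): S=34.8510. Δ = (V_up−V_dn)/(S_up−S_dn) = (25.0000−25.0000)/(40.4272−25.7898) = 0.0000. V = [p*·25.0000 + (1−p*)·25.0000]/1.02 = 24.5098. B = V − Δ·S = 24.5098.
(3,3): S=54.6314. Δ = (V_up−V_dn)/(S_up−S_dn) = (25.0000−25.0000)/(63.3724−40.4272) = 0.0000. V = [p*·25.0000 + (1−p*)·25.0000]/1.02 = 24.5098. B = V − Δ·S = 24.5098.
(2,0): S=19.1660. Δ = (V_up−V_dn)/(S_up−S_dn) = (16.3399−0.0000)/(22.2326−14.1828) = 2.0299. V = [p*·16.3399 + (1−p*)·0.0000]/1.02 = 10.6797. B = V − Δ·S = -28.2248.
(2,1): S=30.0440. Δ = (V_up−V_dn)/(S_up−S_dn) = (24.5098−16.3399)/(34.8510−22.2326) = 0.6475. V = [p*·24.5098 + (1−p*)·16.3399]/1.02 = 21.3593. B = V − Δ·S = 1.9071.
(2,2): S=47.0960. Δ = (V_up−V_dn)/(S_up−S_dn) = (24.5098−24.5098)/(54.6314−34.8510) = 0.0000. V = [p*·24.5098 + (1−p*)·24.5098]/1.02 = 24.0292. B = V − Δ·S = 24.0292.
(1,0): S=25.9000. Δ = (V_up−V_dn)/(S_up−S_dn) = (21.3593−10.6797)/(30.0440−19.1660) = 0.9818. V = [p*·21.3593 + (1−p*)·10.6797]/1.02 = 17.4504. B = V − Δ·S = -7.9773.
(1,1): S=40.6000. Δ = (V_up−V_dn)/(S_up−S_dn) = (24.0292−21.3593)/(47.0960−30.0440) = 0.1566. V = [p*·24.0292 + (1−p*)·21.3593]/1.02 = 22.6855. B = V − Δ·S = 16.3286.
(0,0): S=35.0000. Δ = (V_up−V_dn)/(S_up−S_dn) = (22.6855−17.4504)/(40.6000−25.9000) = 0.3561. V = [p*·22.6855 + (1−p*)·17.4504]/1.02 = 20.5299. B = V − Δ·S = 8.0653.
The time-0 hedge costs 20.5299, which is the no-arbitrage price.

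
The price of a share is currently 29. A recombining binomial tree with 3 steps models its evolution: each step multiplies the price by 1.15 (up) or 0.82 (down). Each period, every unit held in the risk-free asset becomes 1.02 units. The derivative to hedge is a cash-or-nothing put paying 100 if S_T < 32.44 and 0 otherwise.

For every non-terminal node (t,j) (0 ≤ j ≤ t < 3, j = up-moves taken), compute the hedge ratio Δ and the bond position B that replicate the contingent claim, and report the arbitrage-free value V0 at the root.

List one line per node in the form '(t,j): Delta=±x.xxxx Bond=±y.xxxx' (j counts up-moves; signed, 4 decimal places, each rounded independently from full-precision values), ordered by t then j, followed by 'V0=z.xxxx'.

Risk-neutral probability p* = (R−d)/(u−d) = (1.02−0.82)/(1.15−0.82) = 0.6061.
Payoff layer (t=3): V(3,0)=100.0000, V(3,1)=100.0000, V(3,2)=100.0000, V(3,3)=0.0000
  t=2,j=0: stock 19.4996 → up 22.4245 (V=100.0000), down 15.9897 (V=100.0000). Price 98.0392; hedge Δ=0.0000, bond B=98.0392.
  t=2,j=1: stock 27.3470 → up 31.4490 (V=100.0000), down 22.4245 (V=100.0000). Price 98.0392; hedge Δ=0.0000, bond B=98.0392.
  t=2,j=2: stock 38.3525 → up 44.1054 (V=0.0000), down 31.4490 (V=100.0000). Price 38.6215; hedge Δ=-7.9012, bond B=341.6518.
  t=1,j=0: stock 23.7800 → up 27.3470 (V=98.0392), down 19.4996 (V=98.0392). Price 96.1169; hedge Δ=0.0000, bond B=96.1169.
  t=1,j=1: stock 33.3500 → up 38.3525 (V=38.6215), down 27.3470 (V=98.0392). Price 60.8122; hedge Δ=-5.3989, bond B=240.8659.
  t=0,j=0: stock 29.0000 → up 33.3500 (V=60.8122), down 23.7800 (V=96.1169). Price 73.2550; hedge Δ=-3.6891, bond B=180.2388.
Each (Δ,B) replicates both successor values, so the strategy is self-financing and V0 is arbitrage-free.

(0,0): Delta=-3.6891 Bond=180.2388
(1,0): Delta=0.0000 Bond=96.1169
(1,1): Delta=-5.3989 Bond=240.8659
(2,0): Delta=0.0000 Bond=98.0392
(2,1): Delta=0.0000 Bond=98.0392
(2,2): Delta=-7.9012 Bond=341.6518
V0=73.2550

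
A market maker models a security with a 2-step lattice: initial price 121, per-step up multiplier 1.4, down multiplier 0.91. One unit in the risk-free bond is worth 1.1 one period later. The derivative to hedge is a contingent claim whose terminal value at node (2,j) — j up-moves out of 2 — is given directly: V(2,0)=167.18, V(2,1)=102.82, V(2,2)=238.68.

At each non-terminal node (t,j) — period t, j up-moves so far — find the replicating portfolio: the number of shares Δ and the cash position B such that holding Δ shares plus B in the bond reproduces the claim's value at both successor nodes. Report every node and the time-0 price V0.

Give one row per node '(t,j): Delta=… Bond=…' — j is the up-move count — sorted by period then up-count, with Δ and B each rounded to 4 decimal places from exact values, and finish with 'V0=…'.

(0,0): Delta=0.2036 Bond=97.1637
(1,0): Delta=-1.1929 Bond=260.6416
(1,1): Delta=1.6367 Bond=-135.9013
V0=121.7951

The replicating-portfolio and risk-neutral prices coincide; use p* = (1.1−0.91)/(1.4−0.91) = 0.3878 for the latter.
Terminal payoffs: V(2,0)=167.1800, V(2,1)=102.8200, V(2,2)=238.6800
  t=1,j=0: stock 110.1100 → up 154.1540 (V=102.8200), down 100.2001 (V=167.1800). Price 129.2946; hedge Δ=-1.1929, bond B=260.6416.
  t=1,j=1: stock 169.4000 → up 237.1600 (V=238.6800), down 154.1540 (V=102.8200). Price 141.3640; hedge Δ=1.6367, bond B=-135.9013.
  t=0,j=0: stock 121.0000 → up 169.4000 (V=141.3640), down 110.1100 (V=129.2946). Price 121.7951; hedge Δ=0.2036, bond B=97.1637.
Self-financing check: at every node Δ·S+B equals the discounted successor values.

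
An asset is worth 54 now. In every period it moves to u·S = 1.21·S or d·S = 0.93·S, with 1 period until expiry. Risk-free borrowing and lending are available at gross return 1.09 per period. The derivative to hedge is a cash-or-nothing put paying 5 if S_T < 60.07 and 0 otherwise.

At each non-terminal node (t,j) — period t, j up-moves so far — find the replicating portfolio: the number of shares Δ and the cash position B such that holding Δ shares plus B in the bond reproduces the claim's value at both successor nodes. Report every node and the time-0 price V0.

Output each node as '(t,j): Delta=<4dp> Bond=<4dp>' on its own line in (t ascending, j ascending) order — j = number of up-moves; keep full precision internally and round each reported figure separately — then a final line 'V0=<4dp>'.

Risk-neutral probability p* = (R−d)/(u−d) = (1.09−0.93)/(1.21−0.93) = 0.5714.
Terminal values V(1,·): V(1,0)=5.0000, V(1,1)=0.0000
  t=0,j=0: stock 54.0000 → up 65.3400 (V=0.0000), down 50.2200 (V=5.0000). Price 1.9659; hedge Δ=-0.3307, bond B=19.8231.
Self-financing check: at every node Δ·S+B equals the discounted successor values.

(0,0): Delta=-0.3307 Bond=19.8231
V0=1.9659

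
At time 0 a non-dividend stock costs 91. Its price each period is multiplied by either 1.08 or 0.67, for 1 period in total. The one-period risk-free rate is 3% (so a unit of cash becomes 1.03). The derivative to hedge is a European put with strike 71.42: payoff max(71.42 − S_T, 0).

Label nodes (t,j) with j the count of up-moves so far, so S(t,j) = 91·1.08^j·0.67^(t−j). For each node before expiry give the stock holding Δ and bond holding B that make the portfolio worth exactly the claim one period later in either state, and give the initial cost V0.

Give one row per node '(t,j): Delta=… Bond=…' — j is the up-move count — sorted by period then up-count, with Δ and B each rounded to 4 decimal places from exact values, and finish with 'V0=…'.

The replicating-portfolio and risk-neutral prices coincide; use p* = (1.03−0.67)/(1.08−0.67) = 0.8780 for the latter.
Payoff layer (t=1): V(1,0)=10.4500, V(1,1)=0.0000
Node (0,0) S=91.0000: V=(p*·0.0000+(1−p*)·10.4500)/1.03=1.2373; Δ=(0.0000−10.4500)/(98.2800−60.9700)=-0.2801; B=V−Δ·S=26.7251
Check: Δ(0,0)·S0 + B(0,0) = 1.2373 = V0.

(0,0): Delta=-0.2801 Bond=26.7251
V0=1.2373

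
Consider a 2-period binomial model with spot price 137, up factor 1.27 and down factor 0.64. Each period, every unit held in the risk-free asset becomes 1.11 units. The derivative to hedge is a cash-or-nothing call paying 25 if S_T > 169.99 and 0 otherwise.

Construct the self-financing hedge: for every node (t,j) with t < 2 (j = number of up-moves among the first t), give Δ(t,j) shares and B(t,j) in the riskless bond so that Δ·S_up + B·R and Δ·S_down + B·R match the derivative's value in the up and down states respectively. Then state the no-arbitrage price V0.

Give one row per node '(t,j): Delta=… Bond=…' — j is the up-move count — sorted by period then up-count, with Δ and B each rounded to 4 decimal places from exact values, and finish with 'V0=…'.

(0,0): Delta=0.1947 Bond=-15.3777
(1,0): Delta=0.0000 Bond=0.0000
(1,1): Delta=0.2281 Bond=-22.8800
V0=11.2930

Risk-neutral probability p* = (R−d)/(u−d) = (1.11−0.64)/(1.27−0.64) = 0.7460.
At expiry t=2: V(2,0)=0.0000, V(2,1)=0.0000, V(2,2)=25.0000
  t=1,j=0: stock 87.6800 → up 111.3536 (V=0.0000), down 56.1152 (V=0.0000). Price 0.0000; hedge Δ=0.0000, bond B=0.0000.
  t=1,j=1: stock 173.9900 → up 220.9673 (V=25.0000), down 111.3536 (V=0.0000). Price 16.8025; hedge Δ=0.2281, bond B=-22.8800.
  t=0,j=0: stock 137.0000 → up 173.9900 (V=16.8025), down 87.6800 (V=0.0000). Price 11.2930; hedge Δ=0.1947, bond B=-15.3777.
Each (Δ,B) replicates both successor values, so the strategy is self-financing and V0 is arbitrage-free.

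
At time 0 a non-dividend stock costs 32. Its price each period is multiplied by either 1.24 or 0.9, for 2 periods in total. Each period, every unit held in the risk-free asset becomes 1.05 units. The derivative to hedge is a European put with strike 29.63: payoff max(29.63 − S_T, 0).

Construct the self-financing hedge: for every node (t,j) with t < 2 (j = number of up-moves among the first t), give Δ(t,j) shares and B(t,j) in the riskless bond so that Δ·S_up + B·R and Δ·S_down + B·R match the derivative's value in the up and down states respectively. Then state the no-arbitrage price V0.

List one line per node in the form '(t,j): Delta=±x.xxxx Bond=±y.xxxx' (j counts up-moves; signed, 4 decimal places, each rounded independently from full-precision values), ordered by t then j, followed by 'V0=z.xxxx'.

Since d<R<u, set p* = (R−d)/(u−d) = 0.4412; price each node as the discounted p*-expectation of its children.
Terminal payoffs: V(2,0)=3.7100, V(2,1)=0.0000, V(2,2)=0.0000
  t=1,j=0: stock 28.8000 → up 35.7120 (V=0.0000), down 25.9200 (V=3.7100). Price 1.9745; hedge Δ=-0.3789, bond B=12.8863.
  t=1,j=1: stock 39.6800 → up 49.2032 (V=0.0000), down 35.7120 (V=0.0000). Price 0.0000; hedge Δ=0.0000, bond B=0.0000.
  t=0,j=0: stock 32.0000 → up 39.6800 (V=0.0000), down 28.8000 (V=1.9745). Price 1.0509; hedge Δ=-0.1815, bond B=6.8582.
Self-financing check: at every node Δ·S+B equals the discounted successor values.

(0,0): Delta=-0.1815 Bond=6.8582
(1,0): Delta=-0.3789 Bond=12.8863
(1,1): Delta=0.0000 Bond=0.0000
V0=1.0509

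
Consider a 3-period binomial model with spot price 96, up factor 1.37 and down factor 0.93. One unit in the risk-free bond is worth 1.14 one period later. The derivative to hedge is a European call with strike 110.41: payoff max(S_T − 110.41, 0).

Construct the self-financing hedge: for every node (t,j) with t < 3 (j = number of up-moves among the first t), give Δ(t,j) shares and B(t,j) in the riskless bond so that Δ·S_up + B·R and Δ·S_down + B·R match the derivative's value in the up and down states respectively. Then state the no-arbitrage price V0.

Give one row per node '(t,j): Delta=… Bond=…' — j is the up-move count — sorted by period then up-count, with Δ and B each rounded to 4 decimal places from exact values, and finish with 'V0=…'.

(0,0): Delta=0.8348 Bond=-55.4631
(1,0): Delta=0.6126 Bond=-43.3885
(1,1): Delta=1.0000 Bond=-84.9569
(2,0): Delta=0.0915 Bond=-6.1956
(2,1): Delta=1.0000 Bond=-96.8509
(2,2): Delta=1.0000 Bond=-96.8509
V0=24.6763

Under the risk-neutral measure, an up-move has probability p* = (R−d)/(u−d) = 0.4773 and values discount at R = 1.14.
Terminal payoffs: V(3,0)=0.0000, V(3,1)=3.3416, V(3,2)=57.1596, V(3,3)=136.4399
Node (2,0) S=83.0304: V=(p*·3.3416+(1−p*)·0.0000)/1.14=1.3990; Δ=(3.3416−0.0000)/(113.7516−77.2183)=0.0915; B=V−Δ·S=-6.1956
Node (2,1) S=122.3136: V=(p*·57.1596+(1−p*)·3.3416)/1.14=25.4627; Δ=(57.1596−3.3416)/(167.5696−113.7516)=1.0000; B=V−Δ·S=-96.8509
Node (2,2) S=180.1824: V=(p*·136.4399+(1−p*)·57.1596)/1.14=83.3315; Δ=(136.4399−57.1596)/(246.8499−167.5696)=1.0000; B=V−Δ·S=-96.8509
Node (1,0) S=89.2800: V=(p*·25.4627+(1−p*)·1.3990)/1.14=11.3017; Δ=(25.4627−1.3990)/(122.3136−83.0304)=0.6126; B=V−Δ·S=-43.3885
Node (1,1) S=131.5200: V=(p*·83.3315+(1−p*)·25.4627)/1.14=46.5631; Δ=(83.3315−25.4627)/(180.1824−122.3136)=1.0000; B=V−Δ·S=-84.9569
Node (0,0) S=96.0000: V=(p*·46.5631+(1−p*)·11.3017)/1.14=24.6763; Δ=(46.5631−11.3017)/(131.5200−89.2800)=0.8348; B=V−Δ·S=-55.4631
Self-financing check: at every node Δ·S+B equals the discounted successor values.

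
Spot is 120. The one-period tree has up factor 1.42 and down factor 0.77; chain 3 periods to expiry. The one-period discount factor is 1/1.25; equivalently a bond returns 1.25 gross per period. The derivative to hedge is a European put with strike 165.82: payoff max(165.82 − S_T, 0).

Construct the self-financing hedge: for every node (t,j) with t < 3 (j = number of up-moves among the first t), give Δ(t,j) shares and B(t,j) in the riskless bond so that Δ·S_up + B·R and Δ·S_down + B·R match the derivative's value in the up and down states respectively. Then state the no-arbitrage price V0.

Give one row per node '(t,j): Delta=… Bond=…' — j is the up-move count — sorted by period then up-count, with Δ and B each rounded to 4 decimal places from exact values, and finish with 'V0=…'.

Since d<R<u, set p* = (R−d)/(u−d) = 0.7385; price each node as the discounted p*-expectation of its children.
At expiry t=3: V(3,0)=111.0360, V(3,1)=64.7898, V(3,2)=0.0000, V(3,3)=0.0000
  t=2,j=0: stock 71.1480 → up 101.0302 (V=64.7898), down 54.7840 (V=111.0360). Price 61.5080; hedge Δ=-1.0000, bond B=132.6560.
  t=2,j=1: stock 131.2080 → up 186.3154 (V=0.0000), down 101.0302 (V=64.7898). Price 13.5560; hedge Δ=-0.7597, bond B=113.2327.
  t=2,j=2: stock 241.9680 → up 343.5946 (V=0.0000), down 186.3154 (V=0.0000). Price 0.0000; hedge Δ=0.0000, bond B=0.0000.
  t=1,j=0: stock 92.4000 → up 131.2080 (V=13.5560), down 71.1480 (V=61.5080). Price 20.8779; hedge Δ=-0.7984, bond B=94.6501.
  t=1,j=1: stock 170.4000 → up 241.9680 (V=0.0000), down 131.2080 (V=13.5560). Price 2.8363; hedge Δ=-0.1224, bond B=23.6918.
  t=0,j=0: stock 120.0000 → up 170.4000 (V=2.8363), down 92.4000 (V=20.8779). Price 6.0439; hedge Δ=-0.2313, bond B=33.8001.
Self-financing check: at every node Δ·S+B equals the discounted successor values.

(0,0): Delta=-0.2313 Bond=33.8001
(1,0): Delta=-0.7984 Bond=94.6501
(1,1): Delta=-0.1224 Bond=23.6918
(2,0): Delta=-1.0000 Bond=132.6560
(2,1): Delta=-0.7597 Bond=113.2327
(2,2): Delta=0.0000 Bond=0.0000
V0=6.0439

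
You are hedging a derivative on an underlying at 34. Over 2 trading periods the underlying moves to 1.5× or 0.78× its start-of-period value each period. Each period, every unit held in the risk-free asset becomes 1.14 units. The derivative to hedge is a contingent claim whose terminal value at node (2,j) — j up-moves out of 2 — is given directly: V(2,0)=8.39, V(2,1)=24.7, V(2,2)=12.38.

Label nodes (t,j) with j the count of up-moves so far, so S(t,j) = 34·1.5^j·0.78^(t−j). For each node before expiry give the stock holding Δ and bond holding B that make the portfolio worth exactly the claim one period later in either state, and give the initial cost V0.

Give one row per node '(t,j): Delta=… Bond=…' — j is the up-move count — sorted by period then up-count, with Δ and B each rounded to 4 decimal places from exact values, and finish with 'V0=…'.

(0,0): Delta=0.0715 Bond=11.0678
(1,0): Delta=0.8542 Bond=-8.1396
(1,1): Delta=-0.3355 Bond=33.3743
V0=13.4984

Risk-neutral probability p* = (R−d)/(u−d) = (1.14−0.78)/(1.5−0.78) = 0.5000.
Payoff layer (t=2): V(2,0)=8.3900, V(2,1)=24.7000, V(2,2)=12.3800
  t=1,j=0: stock 26.5200 → up 39.7800 (V=24.7000), down 20.6856 (V=8.3900). Price 14.5132; hedge Δ=0.8542, bond B=-8.1396.
  t=1,j=1: stock 51.0000 → up 76.5000 (V=12.3800), down 39.7800 (V=24.7000). Price 16.2632; hedge Δ=-0.3355, bond B=33.3743.
  t=0,j=0: stock 34.0000 → up 51.0000 (V=16.2632), down 26.5200 (V=14.5132). Price 13.4984; hedge Δ=0.0715, bond B=11.0678.
The time-0 hedge costs 13.4984, which is the no-arbitrage price.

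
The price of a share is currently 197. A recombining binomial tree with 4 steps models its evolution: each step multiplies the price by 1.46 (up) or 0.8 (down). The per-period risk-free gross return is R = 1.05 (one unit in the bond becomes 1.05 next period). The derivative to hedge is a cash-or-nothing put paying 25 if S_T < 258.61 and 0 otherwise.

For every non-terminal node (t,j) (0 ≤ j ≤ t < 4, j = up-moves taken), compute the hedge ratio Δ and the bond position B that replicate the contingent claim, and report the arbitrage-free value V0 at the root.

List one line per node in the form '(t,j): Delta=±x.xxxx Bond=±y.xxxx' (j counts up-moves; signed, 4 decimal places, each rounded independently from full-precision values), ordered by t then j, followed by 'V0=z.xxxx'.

(0,0): Delta=-0.0728 Bond=24.8827
(1,0): Delta=-0.1026 Bond=30.8166
(1,1): Delta=-0.0461 Bond=18.4358
(2,0): Delta=-0.1084 Bond=33.0870
(2,1): Delta=-0.0974 Bond=31.1609
(2,2): Delta=0.0000 Bond=0.0000
(3,0): Delta=0.0000 Bond=23.8095
(3,1): Delta=-0.2058 Bond=52.6696
(3,2): Delta=0.0000 Bond=0.0000
(3,3): Delta=0.0000 Bond=0.0000
V0=10.5336

Since d<R<u, set p* = (R−d)/(u−d) = 0.3788; price each node as the discounted p*-expectation of its children.
At expiry t=4: V(4,0)=25.0000, V(4,1)=25.0000, V(4,2)=0.0000, V(4,3)=0.0000, V(4,4)=0.0000
Node (3,0) S=100.8640: V=(p*·25.0000+(1−p*)·25.0000)/1.05=23.8095; Δ=(25.0000−25.0000)/(147.2614−80.6912)=0.0000; B=V−Δ·S=23.8095
Node (3,1) S=184.0768: V=(p*·0.0000+(1−p*)·25.0000)/1.05=14.7908; Δ=(0.0000−25.0000)/(268.7521−147.2614)=-0.2058; B=V−Δ·S=52.6696
Node (3,2) S=335.9402: V=(p*·0.0000+(1−p*)·0.0000)/1.05=0.0000; Δ=(0.0000−0.0000)/(490.4726−268.7521)=0.0000; B=V−Δ·S=0.0000
Node (3,3) S=613.0908: V=(p*·0.0000+(1−p*)·0.0000)/1.05=0.0000; Δ=(0.0000−0.0000)/(895.1126−490.4726)=0.0000; B=V−Δ·S=0.0000
Node (2,0) S=126.0800: V=(p*·14.7908+(1−p*)·23.8095)/1.05=19.4222; Δ=(14.7908−23.8095)/(184.0768−100.8640)=-0.1084; B=V−Δ·S=33.0870
Node (2,1) S=230.0960: V=(p*·0.0000+(1−p*)·14.7908)/1.05=8.7507; Δ=(0.0000−14.7908)/(335.9402−184.0768)=-0.0974; B=V−Δ·S=31.1609
Node (2,2) S=419.9252: V=(p*·0.0000+(1−p*)·0.0000)/1.05=0.0000; Δ=(0.0000−0.0000)/(613.0908−335.9402)=0.0000; B=V−Δ·S=0.0000
Node (1,0) S=157.6000: V=(p*·8.7507+(1−p*)·19.4222)/1.05=14.6476; Δ=(8.7507−19.4222)/(230.0960−126.0800)=-0.1026; B=V−Δ·S=30.8166
Node (1,1) S=287.6200: V=(p*·0.0000+(1−p*)·8.7507)/1.05=5.1772; Δ=(0.0000−8.7507)/(419.9252−230.0960)=-0.0461; B=V−Δ·S=18.4358
Node (0,0) S=197.0000: V=(p*·5.1772+(1−p*)·14.6476)/1.05=10.5336; Δ=(5.1772−14.6476)/(287.6200−157.6000)=-0.0728; B=V−Δ·S=24.8827
Check: Δ(0,0)·S0 + B(0,0) = 10.5336 = V0.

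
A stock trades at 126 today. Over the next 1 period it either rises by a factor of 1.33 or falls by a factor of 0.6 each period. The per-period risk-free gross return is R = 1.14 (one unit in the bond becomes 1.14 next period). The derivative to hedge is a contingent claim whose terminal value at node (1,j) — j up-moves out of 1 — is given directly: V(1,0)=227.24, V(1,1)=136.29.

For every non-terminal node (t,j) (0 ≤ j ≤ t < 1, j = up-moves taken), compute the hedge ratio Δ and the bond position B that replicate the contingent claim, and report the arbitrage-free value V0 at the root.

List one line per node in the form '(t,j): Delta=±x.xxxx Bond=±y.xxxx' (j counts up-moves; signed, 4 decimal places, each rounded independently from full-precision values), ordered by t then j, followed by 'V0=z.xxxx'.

(0,0): Delta=-0.9888 Bond=264.9065
V0=140.3175

Risk-neutral probability p* = (R−d)/(u−d) = (1.14−0.6)/(1.33−0.6) = 0.7397.
Terminal payoffs: V(1,0)=227.2400, V(1,1)=136.2900
(0,0): S=126.0000. Δ = (V_up−V_dn)/(S_up−S_dn) = (136.2900−227.2400)/(167.5800−75.6000) = -0.9888. V = [p*·136.2900 + (1−p*)·227.2400]/1.14 = 140.3175. B = V − Δ·S = 264.9065.
Each (Δ,B) replicates both successor values, so the strategy is self-financing and V0 is arbitrage-free.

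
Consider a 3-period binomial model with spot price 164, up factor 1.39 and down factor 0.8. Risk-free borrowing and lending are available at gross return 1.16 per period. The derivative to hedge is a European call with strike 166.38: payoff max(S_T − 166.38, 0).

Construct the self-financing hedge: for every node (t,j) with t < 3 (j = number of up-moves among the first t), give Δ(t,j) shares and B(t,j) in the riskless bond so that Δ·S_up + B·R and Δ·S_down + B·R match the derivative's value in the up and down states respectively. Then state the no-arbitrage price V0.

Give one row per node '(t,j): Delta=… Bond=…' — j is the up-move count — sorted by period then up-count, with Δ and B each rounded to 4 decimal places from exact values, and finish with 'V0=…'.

Since d<R<u, set p* = (R−d)/(u−d) = 0.6102; price each node as the discounted p*-expectation of its children.
Terminal values V(3,·): V(3,0)=0.0000, V(3,1)=0.0000, V(3,2)=87.1115, V(3,3)=274.0615
(2,0): S=104.9600. Δ = (V_up−V_dn)/(S_up−S_dn) = (0.0000−0.0000)/(145.8944−83.9680) = 0.0000. V = [p*·0.0000 + (1−p*)·0.0000]/1.16 = 0.0000. B = V − Δ·S = 0.0000.
(2,1): S=182.3680. Δ = (V_up−V_dn)/(S_up−S_dn) = (87.1115−0.0000)/(253.4915−145.8944) = 0.8096. V = [p*·87.1115 + (1−p*)·0.0000]/1.16 = 45.8214. B = V − Δ·S = -101.8253.
(2,2): S=316.8644. Δ = (V_up−V_dn)/(S_up−S_dn) = (274.0615−87.1115)/(440.4415−253.4915) = 1.0000. V = [p*·274.0615 + (1−p*)·87.1115]/1.16 = 173.4334. B = V − Δ·S = -143.4310.
(1,0): S=131.2000. Δ = (V_up−V_dn)/(S_up−S_dn) = (45.8214−0.0000)/(182.3680−104.9600) = 0.5919. V = [p*·45.8214 + (1−p*)·0.0000]/1.16 = 24.1024. B = V − Δ·S = -53.5609.
(1,1): S=227.9600. Δ = (V_up−V_dn)/(S_up−S_dn) = (173.4334−45.8214)/(316.8644−182.3680) = 0.9488. V = [p*·173.4334 + (1−p*)·45.8214]/1.16 = 106.6261. B = V − Δ·S = -109.6654.
(0,0): S=164.0000. Δ = (V_up−V_dn)/(S_up−S_dn) = (106.6261−24.1024)/(227.9600−131.2000) = 0.8529. V = [p*·106.6261 + (1−p*)·24.1024]/1.16 = 64.1861. B = V − Δ·S = -75.6846.
The time-0 hedge costs 64.1861, which is the no-arbitrage price.

(0,0): Delta=0.8529 Bond=-75.6846
(1,0): Delta=0.5919 Bond=-53.5609
(1,1): Delta=0.9488 Bond=-109.6654
(2,0): Delta=0.0000 Bond=0.0000
(2,1): Delta=0.8096 Bond=-101.8253
(2,2): Delta=1.0000 Bond=-143.4310
V0=64.1861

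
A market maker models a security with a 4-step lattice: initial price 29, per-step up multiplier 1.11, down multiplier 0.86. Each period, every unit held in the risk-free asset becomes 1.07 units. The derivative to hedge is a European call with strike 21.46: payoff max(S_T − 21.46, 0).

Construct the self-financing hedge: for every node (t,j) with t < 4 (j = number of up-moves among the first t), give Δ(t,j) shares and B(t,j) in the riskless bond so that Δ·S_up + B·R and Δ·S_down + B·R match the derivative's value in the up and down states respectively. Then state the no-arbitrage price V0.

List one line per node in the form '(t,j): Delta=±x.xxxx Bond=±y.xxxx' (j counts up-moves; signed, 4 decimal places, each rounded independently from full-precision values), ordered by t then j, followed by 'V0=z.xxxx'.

The replicating-portfolio and risk-neutral prices coincide; use p* = (1.07−0.86)/(1.11−0.86) = 0.8400 for the latter.
Terminal payoffs: V(4,0)=0.0000, V(4,1)=0.0000, V(4,2)=4.9666, V(4,3)=12.6487, V(4,4)=22.5640
  t=3,j=0: stock 18.4456 → up 20.4746 (V=0.0000), down 15.8632 (V=0.0000). Price 0.0000; hedge Δ=0.0000, bond B=0.0000.
  t=3,j=1: stock 23.8077 → up 26.4266 (V=4.9666), down 20.4746 (V=0.0000). Price 3.8990; hedge Δ=0.8344, bond B=-15.9673.
  t=3,j=2: stock 30.7286 → up 34.1087 (V=12.6487), down 26.4266 (V=4.9666). Price 10.6725; hedge Δ=1.0000, bond B=-20.0561.
  t=3,j=3: stock 39.6613 → up 44.0240 (V=22.5640), down 34.1087 (V=12.6487). Price 19.6052; hedge Δ=1.0000, bond B=-20.0561.
  t=2,j=0: stock 21.4484 → up 23.8077 (V=3.8990), down 18.4456 (V=0.0000). Price 3.0609; hedge Δ=0.7271, bond B=-12.5351.
  t=2,j=1: stock 27.6834 → up 30.7286 (V=10.6725), down 23.8077 (V=3.8990). Price 8.9614; hedge Δ=0.9787, bond B=-18.1326.
  t=2,j=2: stock 35.7309 → up 39.6613 (V=19.6052), down 30.7286 (V=10.6725). Price 16.9869; hedge Δ=1.0000, bond B=-18.7440.
  t=1,j=0: stock 24.9400 → up 27.6834 (V=8.9614), down 21.4484 (V=3.0609). Price 7.4929; hedge Δ=0.9464, bond B=-16.1093.
  t=1,j=1: stock 32.1900 → up 35.7309 (V=16.9869), down 27.6834 (V=8.9614). Price 14.6755; hedge Δ=0.9973, bond B=-17.4263.
  t=0,j=0: stock 29.0000 → up 32.1900 (V=14.6755), down 24.9400 (V=7.4929). Price 12.6414; hedge Δ=0.9907, bond B=-16.0894.
Root portfolio cost Δ·29+B reproduces V0=12.6414.

(0,0): Delta=0.9907 Bond=-16.0894
(1,0): Delta=0.9464 Bond=-16.1093
(1,1): Delta=0.9973 Bond=-17.4263
(2,0): Delta=0.7271 Bond=-12.5351
(2,1): Delta=0.9787 Bond=-18.1326
(2,2): Delta=1.0000 Bond=-18.7440
(3,0): Delta=0.0000 Bond=0.0000
(3,1): Delta=0.8344 Bond=-15.9673
(3,2): Delta=1.0000 Bond=-20.0561
(3,3): Delta=1.0000 Bond=-20.0561
V0=12.6414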